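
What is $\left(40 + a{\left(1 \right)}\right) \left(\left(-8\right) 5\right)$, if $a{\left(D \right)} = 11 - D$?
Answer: $-2000$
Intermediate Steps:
$\left(40 + a{\left(1 \right)}\right) \left(\left(-8\right) 5\right) = \left(40 + \left(11 - 1\right)\right) \left(\left(-8\right) 5\right) = \left(40 + \left(11 - 1\right)\right) \left(-40\right) = \left(40 + 10\right) \left(-40\right) = 50 \left(-40\right) = -2000$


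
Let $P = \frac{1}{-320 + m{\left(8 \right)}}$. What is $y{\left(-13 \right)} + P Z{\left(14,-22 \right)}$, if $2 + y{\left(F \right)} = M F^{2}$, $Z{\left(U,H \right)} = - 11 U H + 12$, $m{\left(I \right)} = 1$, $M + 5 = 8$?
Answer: $\frac{157695}{319} \approx 494.34$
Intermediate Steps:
$M = 3$ ($M = -5 + 8 = 3$)
$Z{\left(U,H \right)} = 12 - 11 H U$ ($Z{\left(U,H \right)} = - 11 H U + 12 = 12 - 11 H U$)
$P = - \frac{1}{319}$ ($P = \frac{1}{-320 + 1} = \frac{1}{-319} = - \frac{1}{319} \approx -0.0031348$)
$y{\left(F \right)} = -2 + 3 F^{2}$
$y{\left(-13 \right)} + P Z{\left(14,-22 \right)} = \left(-2 + 3 \left(-13\right)^{2}\right) - \frac{12 - \left(-242\right) 14}{319} = \left(-2 + 3 \cdot 169\right) - \frac{12 + 3388}{319} = \left(-2 + 507\right) - \frac{3400}{319} = 505 - \frac{3400}{319} = \frac{157695}{319}$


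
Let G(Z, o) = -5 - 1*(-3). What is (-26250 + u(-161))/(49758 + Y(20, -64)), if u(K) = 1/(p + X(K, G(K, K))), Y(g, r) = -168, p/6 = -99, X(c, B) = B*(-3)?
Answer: -15435001/29158920 ≈ -0.52934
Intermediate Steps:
G(Z, o) = -2 (G(Z, o) = -5 + 3 = -2)
X(c, B) = -3*B
p = -594 (p = 6*(-99) = -594)
u(K) = -1/588 (u(K) = 1/(-594 - 3*(-2)) = 1/(-594 + 6) = 1/(-588) = -1/588)
(-26250 + u(-161))/(49758 + Y(20, -64)) = (-26250 - 1/588)/(49758 - 168) = -15435001/588/49590 = -15435001/588*1/49590 = -15435001/29158920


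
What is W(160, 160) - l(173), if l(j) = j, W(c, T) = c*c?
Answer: 25427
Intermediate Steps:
W(c, T) = c**2
W(160, 160) - l(173) = 160**2 - 1*173 = 25600 - 173 = 25427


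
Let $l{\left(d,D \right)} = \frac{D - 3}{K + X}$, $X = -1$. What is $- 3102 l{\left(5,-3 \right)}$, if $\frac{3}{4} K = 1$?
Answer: $55836$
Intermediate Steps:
$K = \frac{4}{3}$ ($K = \frac{4}{3} \cdot 1 = \frac{4}{3} \approx 1.3333$)
$l{\left(d,D \right)} = -9 + 3 D$ ($l{\left(d,D \right)} = \frac{D - 3}{\frac{4}{3} - 1} = \left(-3 + D\right) \frac{1}{\frac{1}{3}} = \left(-3 + D\right) 3 = -9 + 3 D$)
$- 3102 l{\left(5,-3 \right)} = - 3102 \left(-9 + 3 \left(-3\right)\right) = - 3102 \left(-9 - 9\right) = \left(-3102\right) \left(-18\right) = 55836$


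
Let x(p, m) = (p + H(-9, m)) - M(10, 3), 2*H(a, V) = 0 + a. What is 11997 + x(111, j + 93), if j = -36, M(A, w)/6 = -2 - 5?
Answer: 24291/2 ≈ 12146.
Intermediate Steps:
M(A, w) = -42 (M(A, w) = 6*(-2 - 5) = 6*(-7) = -42)
H(a, V) = a/2 (H(a, V) = (0 + a)/2 = a/2)
x(p, m) = 75/2 + p (x(p, m) = (p + (1/2)*(-9)) - 1*(-42) = (p - 9/2) + 42 = (-9/2 + p) + 42 = 75/2 + p)
11997 + x(111, j + 93) = 11997 + (75/2 + 111) = 11997 + 297/2 = 24291/2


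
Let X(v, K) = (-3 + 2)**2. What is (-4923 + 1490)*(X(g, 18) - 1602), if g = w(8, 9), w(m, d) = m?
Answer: 5496233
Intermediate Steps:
g = 8
X(v, K) = 1 (X(v, K) = (-1)**2 = 1)
(-4923 + 1490)*(X(g, 18) - 1602) = (-4923 + 1490)*(1 - 1602) = -3433*(-1601) = 5496233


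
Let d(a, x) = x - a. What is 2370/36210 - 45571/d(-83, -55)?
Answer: -55001985/33796 ≈ -1627.5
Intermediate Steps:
2370/36210 - 45571/d(-83, -55) = 2370/36210 - 45571/(-55 - 1*(-83)) = 2370*(1/36210) - 45571/(-55 + 83) = 79/1207 - 45571/28 = -55001985/33796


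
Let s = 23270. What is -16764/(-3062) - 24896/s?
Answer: 78466682/17813185 ≈ 4.4050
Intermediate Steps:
-16764/(-3062) - 24896/s = -16764/(-3062) - 24896/23270 = -16764*(-1/3062) - 24896*1/23270 = 8382/1531 - 12448/11635 = 78466682/17813185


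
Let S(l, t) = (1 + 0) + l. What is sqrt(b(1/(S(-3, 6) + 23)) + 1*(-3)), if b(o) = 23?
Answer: 2*sqrt(5) ≈ 4.4721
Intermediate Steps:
S(l, t) = 1 + l
sqrt(b(1/(S(-3, 6) + 23)) + 1*(-3)) = sqrt(23 + 1*(-3)) = sqrt(23 - 3) = sqrt(20) = 2*sqrt(5)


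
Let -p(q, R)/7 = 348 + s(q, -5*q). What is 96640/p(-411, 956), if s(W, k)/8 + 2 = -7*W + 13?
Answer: -24160/41041 ≈ -0.58868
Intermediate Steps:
s(W, k) = 88 - 56*W (s(W, k) = -16 + 8*(-7*W + 13) = -16 + 8*(13 - 7*W) = -16 + (104 - 56*W) = 88 - 56*W)
p(q, R) = -3052 + 392*q (p(q, R) = -7*(348 + (88 - 56*q)) = -7*(436 - 56*q) = -3052 + 392*q)
96640/p(-411, 956) = 96640/(-3052 + 392*(-411)) = 96640/(-3052 - 161112) = 96640/(-164164) = 96640*(-1/164164) = -24160/41041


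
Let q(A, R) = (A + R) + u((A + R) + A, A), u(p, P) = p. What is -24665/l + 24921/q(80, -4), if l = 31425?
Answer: 155484029/1458120 ≈ 106.63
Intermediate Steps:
q(A, R) = 2*R + 3*A (q(A, R) = (A + R) + ((A + R) + A) = (A + R) + (R + 2*A) = 2*R + 3*A)
-24665/l + 24921/q(80, -4) = -24665/31425 + 24921/(2*(-4) + 3*80) = -24665*1/31425 + 24921/(-8 + 240) = -4933/6285 + 24921/232 = 155484029/1458120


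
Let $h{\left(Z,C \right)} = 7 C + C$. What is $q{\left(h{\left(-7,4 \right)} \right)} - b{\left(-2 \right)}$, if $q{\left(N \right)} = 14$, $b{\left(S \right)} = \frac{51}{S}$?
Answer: $\frac{79}{2} \approx 39.5$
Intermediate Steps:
$h{\left(Z,C \right)} = 8 C$
$q{\left(h{\left(-7,4 \right)} \right)} - b{\left(-2 \right)} = 14 - \frac{51}{-2} = 14 - 51 \left(- \frac{1}{2}\right) = 14 - - \frac{51}{2} = 14 + \frac{51}{2} = \frac{79}{2}$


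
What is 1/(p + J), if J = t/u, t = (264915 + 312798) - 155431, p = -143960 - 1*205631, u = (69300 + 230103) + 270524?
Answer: -569927/199240927575 ≈ -2.8605e-6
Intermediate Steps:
u = 569927 (u = 299403 + 270524 = 569927)
p = -349591 (p = -143960 - 205631 = -349591)
t = 422282 (t = 577713 - 155431 = 422282)
J = 422282/569927 ≈ 0.74094
1/(p + J) = 1/(-349591 + 422282/569927) = 1/(-199240927575/569927) = -569927/199240927575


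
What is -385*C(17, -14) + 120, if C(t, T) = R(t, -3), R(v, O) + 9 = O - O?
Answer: 3585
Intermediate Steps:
R(v, O) = -9 (R(v, O) = -9 + (O - O) = -9 + 0 = -9)
C(t, T) = -9
-385*C(17, -14) + 120 = -385*(-9) + 120 = 3465 + 120 = 3585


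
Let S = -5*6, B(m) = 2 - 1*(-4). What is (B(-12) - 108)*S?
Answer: 3060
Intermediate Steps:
B(m) = 6 (B(m) = 2 + 4 = 6)
S = -30
(B(-12) - 108)*S = (6 - 108)*(-30) = -102*(-30) = 3060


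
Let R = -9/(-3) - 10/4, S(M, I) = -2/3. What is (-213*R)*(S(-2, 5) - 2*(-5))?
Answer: -994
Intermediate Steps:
S(M, I) = -2/3 (S(M, I) = -2*1/3 = -2/3)
R = 1/2 (R = -9*(-1/3) - 10*1/4 = 3 - 5/2 = 1/2 ≈ 0.50000)
(-213*R)*(S(-2, 5) - 2*(-5)) = (-213*1/2)*(-2/3 - 2*(-5)) = -213*(-2/3 + 10)/2 = -213/2*28/3 = -994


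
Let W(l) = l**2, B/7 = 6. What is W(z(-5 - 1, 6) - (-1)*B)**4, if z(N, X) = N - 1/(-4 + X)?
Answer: 645753531245761/256 ≈ 2.5225e+12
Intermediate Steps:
B = 42 (B = 7*6 = 42)
W(z(-5 - 1, 6) - (-1)*B)**4 = (((-1 - 4*(-5 - 1) + (-5 - 1)*6)/(-4 + 6) - (-1)*42)**2)**4 = (((-1 - 4*(-6) - 6*6)/2 - 1*(-42))**2)**4 = (((-1 + 24 - 36)/2 + 42)**2)**4 = (((1/2)*(-13) + 42)**2)**4 = ((-13/2 + 42)**2)**4 = ((71/2)**2)**4 = (5041/4)**4 = 645753531245761/256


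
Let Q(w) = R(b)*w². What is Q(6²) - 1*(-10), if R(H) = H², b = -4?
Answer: 20746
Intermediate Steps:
Q(w) = 16*w² (Q(w) = (-4)²*w² = 16*w²)
Q(6²) - 1*(-10) = 16*(6²)² - 1*(-10) = 16*36² + 10 = 16*1296 + 10 = 20736 + 10 = 20746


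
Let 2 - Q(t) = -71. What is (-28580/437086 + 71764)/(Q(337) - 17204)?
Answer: -15683505562/3743860133 ≈ -4.1891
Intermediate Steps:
Q(t) = 73 (Q(t) = 2 - 1*(-71) = 2 + 71 = 73)
(-28580/437086 + 71764)/(Q(337) - 17204) = (-28580/437086 + 71764)/(73 - 17204) = (-28580*1/437086 + 71764)/(-17131) = (-14290/218543 + 71764)*(-1/17131) = (15683505562/218543)*(-1/17131) = -15683505562/3743860133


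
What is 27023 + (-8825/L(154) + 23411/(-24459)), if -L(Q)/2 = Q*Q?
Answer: 31349549399747/1160139288 ≈ 27022.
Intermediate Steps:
L(Q) = -2*Q² (L(Q) = -2*Q*Q = -2*Q²)
27023 + (-8825/L(154) + 23411/(-24459)) = 27023 + (-8825/((-2*154²)) + 23411/(-24459)) = 27023 + (-8825/((-2*23716)) + 23411*(-1/24459)) = 27023 + (-8825/(-47432) - 23411/24459) = 27023 + (-8825*(-1/47432) - 23411/24459) = 27023 + (8825/47432 - 23411/24459) = 27023 - 894579877/1160139288 = 31349549399747/1160139288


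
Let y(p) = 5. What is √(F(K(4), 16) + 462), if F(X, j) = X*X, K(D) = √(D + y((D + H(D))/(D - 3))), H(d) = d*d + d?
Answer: √471 ≈ 21.703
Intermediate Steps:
H(d) = d + d² (H(d) = d² + d = d + d²)
K(D) = √(5 + D) (K(D) = √(D + 5) = √(5 + D))
F(X, j) = X²
√(F(K(4), 16) + 462) = √((√(5 + 4))² + 462) = √((√9)² + 462) = √(3² + 462) = √(9 + 462) = √471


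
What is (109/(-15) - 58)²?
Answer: 958441/225 ≈ 4259.7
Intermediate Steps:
(109/(-15) - 58)² = (109*(-1/15) - 58)² = (-109/15 - 58)² = (-979/15)² = 958441/225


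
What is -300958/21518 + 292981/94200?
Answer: -1574705603/144785400 ≈ -10.876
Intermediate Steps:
-300958/21518 + 292981/94200 = -300958*1/21518 + 292981*(1/94200) = -21497/1537 + 292981/94200 = -1574705603/144785400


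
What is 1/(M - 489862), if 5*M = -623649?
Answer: -5/3072959 ≈ -1.6271e-6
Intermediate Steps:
M = -623649/5 (M = (⅕)*(-623649) = -623649/5 ≈ -1.2473e+5)
1/(M - 489862) = 1/(-623649/5 - 489862) = 1/(-3072959/5) = -5/3072959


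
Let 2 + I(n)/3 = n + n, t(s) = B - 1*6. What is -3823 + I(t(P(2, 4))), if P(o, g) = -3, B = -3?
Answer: -3883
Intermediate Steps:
t(s) = -9 (t(s) = -3 - 1*6 = -3 - 6 = -9)
I(n) = -6 + 6*n (I(n) = -6 + 3*(n + n) = -6 + 3*(2*n) = -6 + 6*n)
-3823 + I(t(P(2, 4))) = -3823 + (-6 + 6*(-9)) = -3823 + (-6 - 54) = -3823 - 60 = -3883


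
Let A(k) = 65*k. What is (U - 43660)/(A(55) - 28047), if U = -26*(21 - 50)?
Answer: 21453/12236 ≈ 1.7533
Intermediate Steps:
U = 754 (U = -26*(-29) = 754)
(U - 43660)/(A(55) - 28047) = (754 - 43660)/(65*55 - 28047) = -42906/(3575 - 28047) = -42906/(-24472) = -42906*(-1/24472) = 21453/12236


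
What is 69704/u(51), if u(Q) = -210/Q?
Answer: -592484/35 ≈ -16928.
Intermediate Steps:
69704/u(51) = 69704/((-210/51)) = 69704/((-210*1/51)) = 69704/(-70/17) = 69704*(-17/70) = -592484/35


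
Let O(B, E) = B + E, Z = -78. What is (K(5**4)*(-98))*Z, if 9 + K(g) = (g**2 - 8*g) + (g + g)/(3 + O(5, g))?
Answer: 621957061544/211 ≈ 2.9477e+9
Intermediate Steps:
K(g) = -9 + g**2 - 8*g + 2*g/(8 + g) (K(g) = -9 + ((g**2 - 8*g) + (g + g)/(3 + (5 + g))) = -9 + ((g**2 - 8*g) + (2*g)/(8 + g)) = -9 + ((g**2 - 8*g) + 2*g/(8 + g)) = -9 + (g**2 - 8*g + 2*g/(8 + g)) = -9 + g**2 - 8*g + 2*g/(8 + g))
(K(5**4)*(-98))*Z = (((-72 + (5**4)**3 - 71*5**4)/(8 + 5**4))*(-98))*(-78) = (((-72 + 625**3 - 71*625)/(8 + 625))*(-98))*(-78) = (((-72 + 244140625 - 44375)/633)*(-98))*(-78) = (((1/633)*244096178)*(-98))*(-78) = ((244096178/633)*(-98))*(-78) = -23921425444/633*(-78) = 621957061544/211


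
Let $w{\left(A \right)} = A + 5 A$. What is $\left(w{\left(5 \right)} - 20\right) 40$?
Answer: $400$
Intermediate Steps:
$w{\left(A \right)} = 6 A$
$\left(w{\left(5 \right)} - 20\right) 40 = \left(6 \cdot 5 - 20\right) 40 = \left(30 - 20\right) 40 = 10 \cdot 40 = 400$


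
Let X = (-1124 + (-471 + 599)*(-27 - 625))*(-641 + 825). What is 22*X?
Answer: -342379840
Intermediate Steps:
X = -15562720 (X = (-1124 + 128*(-652))*184 = (-1124 - 83456)*184 = -84580*184 = -15562720)
22*X = 22*(-15562720) = -342379840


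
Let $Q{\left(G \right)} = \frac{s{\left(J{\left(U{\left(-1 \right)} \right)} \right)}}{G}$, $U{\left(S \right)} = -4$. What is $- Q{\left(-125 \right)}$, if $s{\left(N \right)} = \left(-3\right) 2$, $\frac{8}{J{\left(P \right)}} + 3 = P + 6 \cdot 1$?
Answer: $- \frac{6}{125} \approx -0.048$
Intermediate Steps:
$J{\left(P \right)} = \frac{8}{3 + P}$ ($J{\left(P \right)} = \frac{8}{-3 + \left(P + 6 \cdot 1\right)} = \frac{8}{-3 + \left(P + 6\right)} = \frac{8}{-3 + \left(6 + P\right)} = \frac{8}{3 + P}$)
$s{\left(N \right)} = -6$
$Q{\left(G \right)} = - \frac{6}{G}$
$- Q{\left(-125 \right)} = - \frac{-6}{-125} = - \frac{\left(-6\right) \left(-1\right)}{125} = \left(-1\right) \frac{6}{125} = - \frac{6}{125}$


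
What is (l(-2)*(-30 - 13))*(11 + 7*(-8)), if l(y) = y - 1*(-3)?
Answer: 1935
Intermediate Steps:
l(y) = 3 + y (l(y) = y + 3 = 3 + y)
(l(-2)*(-30 - 13))*(11 + 7*(-8)) = ((3 - 2)*(-30 - 13))*(11 + 7*(-8)) = (1*(-43))*(11 - 56) = -43*(-45) = 1935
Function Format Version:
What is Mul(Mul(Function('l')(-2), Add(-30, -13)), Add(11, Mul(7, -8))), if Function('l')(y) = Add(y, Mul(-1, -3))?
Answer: 1935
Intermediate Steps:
Function('l')(y) = Add(3, y) (Function('l')(y) = Add(y, 3) = Add(3, y))
Mul(Mul(Function('l')(-2), Add(-30, -13)), Add(11, Mul(7, -8))) = Mul(Mul(Add(3, -2), Add(-30, -13)), Add(11, Mul(7, -8))) = Mul(Mul(1, -43), Add(11, -56)) = Mul(-43, -45) = 1935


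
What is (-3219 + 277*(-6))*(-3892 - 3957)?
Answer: 38310969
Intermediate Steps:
(-3219 + 277*(-6))*(-3892 - 3957) = (-3219 - 1662)*(-7849) = -4881*(-7849) = 38310969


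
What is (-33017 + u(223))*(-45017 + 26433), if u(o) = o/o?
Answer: 613569344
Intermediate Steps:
u(o) = 1
(-33017 + u(223))*(-45017 + 26433) = (-33017 + 1)*(-45017 + 26433) = -33016*(-18584) = 613569344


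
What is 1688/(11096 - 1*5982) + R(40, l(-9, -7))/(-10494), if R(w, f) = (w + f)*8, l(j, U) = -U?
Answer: 3947752/13416579 ≈ 0.29424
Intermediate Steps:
R(w, f) = 8*f + 8*w (R(w, f) = (f + w)*8 = 8*f + 8*w)
1688/(11096 - 1*5982) + R(40, l(-9, -7))/(-10494) = 1688/(11096 - 1*5982) + (8*(-1*(-7)) + 8*40)/(-10494) = 1688/(11096 - 5982) + (8*7 + 320)*(-1/10494) = 1688/5114 + (56 + 320)*(-1/10494) = 1688*(1/5114) + 376*(-1/10494) = 844/2557 - 188/5247 = 3947752/13416579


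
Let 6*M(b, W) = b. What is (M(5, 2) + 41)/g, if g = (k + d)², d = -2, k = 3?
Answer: 251/6 ≈ 41.833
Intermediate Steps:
M(b, W) = b/6
g = 1 (g = (3 - 2)² = 1² = 1)
(M(5, 2) + 41)/g = ((⅙)*5 + 41)/1 = 1*(⅚ + 41) = 1*(251/6) = 251/6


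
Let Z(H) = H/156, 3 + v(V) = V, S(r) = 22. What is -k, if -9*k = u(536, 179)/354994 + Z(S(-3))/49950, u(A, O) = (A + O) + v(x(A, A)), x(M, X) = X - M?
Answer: 1388964067/6223914555300 ≈ 0.00022317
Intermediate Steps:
v(V) = -3 + V
Z(H) = H/156 (Z(H) = H*(1/156) = H/156)
u(A, O) = -3 + A + O (u(A, O) = (A + O) + (-3 + (A - A)) = (A + O) + (-3 + 0) = (A + O) - 3 = -3 + A + O)
k = -1388964067/6223914555300 (k = -((-3 + 536 + 179)/354994 + ((1/156)*22)/49950)/9 = -(712*(1/354994) + (11/78)*(1/49950))/9 = -(356/177497 + 11/3896100)/9 = -1/9*1388964067/691546061700 = -1388964067/6223914555300 ≈ -0.00022317)
-k = -1*(-1388964067/6223914555300) = 1388964067/6223914555300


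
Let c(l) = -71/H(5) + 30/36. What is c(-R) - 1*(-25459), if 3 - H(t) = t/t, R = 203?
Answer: 76273/3 ≈ 25424.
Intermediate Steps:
H(t) = 2 (H(t) = 3 - t/t = 3 - 1*1 = 3 - 1 = 2)
c(l) = -104/3 (c(l) = -71/2 + 30/36 = -71*½ + 30*(1/36) = -71/2 + ⅚ = -104/3)
c(-R) - 1*(-25459) = -104/3 - 1*(-25459) = -104/3 + 25459 = 76273/3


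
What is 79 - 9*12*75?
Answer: -8021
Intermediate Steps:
79 - 9*12*75 = 79 - 108*75 = 79 - 8100 = -8021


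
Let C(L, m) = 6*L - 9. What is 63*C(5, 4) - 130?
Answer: 1193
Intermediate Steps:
C(L, m) = -9 + 6*L
63*C(5, 4) - 130 = 63*(-9 + 6*5) - 130 = 63*(-9 + 30) - 130 = 63*21 - 130 = 1323 - 130 = 1193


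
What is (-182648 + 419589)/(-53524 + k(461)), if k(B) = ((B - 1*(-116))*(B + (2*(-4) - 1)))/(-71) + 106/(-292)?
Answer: -2456130406/592910931 ≈ -4.1425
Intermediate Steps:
k(B) = -53/146 - (-9 + B)*(116 + B)/71 (k(B) = ((B + 116)*(B + (-8 - 1)))*(-1/71) + 106*(-1/292) = ((116 + B)*(B - 9))*(-1/71) - 53/146 = ((116 + B)*(-9 + B))*(-1/71) - 53/146 = ((-9 + B)*(116 + B))*(-1/71) - 53/146 = -(-9 + B)*(116 + B)/71 - 53/146 = -53/146 - (-9 + B)*(116 + B)/71)
(-182648 + 419589)/(-53524 + k(461)) = (-182648 + 419589)/(-53524 + (148661/10366 - 107/71*461 - 1/71*461²)) = 236941/(-53524 + (148661/10366 - 49327/71 - 1/71*212521)) = 236941/(-53524 + (148661/10366 - 49327/71 - 212521/71)) = 236941/(-53524 - 38081147/10366) = 236941/(-592910931/10366) = 236941*(-10366/592910931) = -2456130406/592910931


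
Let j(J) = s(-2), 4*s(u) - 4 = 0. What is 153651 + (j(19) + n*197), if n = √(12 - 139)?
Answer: 153652 + 197*I*√127 ≈ 1.5365e+5 + 2220.1*I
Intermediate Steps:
s(u) = 1 (s(u) = 1 + (¼)*0 = 1 + 0 = 1)
j(J) = 1
n = I*√127 (n = √(-127) = I*√127 ≈ 11.269*I)
153651 + (j(19) + n*197) = 153651 + (1 + (I*√127)*197) = 153651 + (1 + 197*I*√127) = 153652 + 197*I*√127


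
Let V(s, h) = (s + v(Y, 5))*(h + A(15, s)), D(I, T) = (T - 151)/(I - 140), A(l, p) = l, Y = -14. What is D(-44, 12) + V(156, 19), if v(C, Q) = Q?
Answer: 1007355/184 ≈ 5474.8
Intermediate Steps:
D(I, T) = (-151 + T)/(-140 + I)
V(s, h) = (5 + s)*(15 + h) (V(s, h) = (s + 5)*(h + 15) = (5 + s)*(15 + h))
D(-44, 12) + V(156, 19) = (-151 + 12)/(-140 - 44) + (75 + 5*19 + 15*156 + 19*156) = -139/(-184) + (75 + 95 + 2340 + 2964) = -1/184*(-139) + 5474 = 139/184 + 5474 = 1007355/184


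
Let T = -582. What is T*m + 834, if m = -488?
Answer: 284850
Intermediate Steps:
T*m + 834 = -582*(-488) + 834 = 284016 + 834 = 284850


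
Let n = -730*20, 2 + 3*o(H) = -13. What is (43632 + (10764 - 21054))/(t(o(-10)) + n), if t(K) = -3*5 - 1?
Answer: -5557/2436 ≈ -2.2812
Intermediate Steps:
o(H) = -5 (o(H) = -⅔ + (⅓)*(-13) = -⅔ - 13/3 = -5)
n = -14600
t(K) = -16 (t(K) = -15 - 1 = -16)
(43632 + (10764 - 21054))/(t(o(-10)) + n) = (43632 + (10764 - 21054))/(-16 - 14600) = (43632 - 10290)/(-14616) = 33342*(-1/14616) = -5557/2436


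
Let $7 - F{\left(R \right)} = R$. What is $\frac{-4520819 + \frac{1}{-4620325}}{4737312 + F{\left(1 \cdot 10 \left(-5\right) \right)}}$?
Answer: $- \frac{994650145056}{1042294496425} \approx -0.95429$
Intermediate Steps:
$F{\left(R \right)} = 7 - R$
$\frac{-4520819 + \frac{1}{-4620325}}{4737312 + F{\left(1 \cdot 10 \left(-5\right) \right)}} = \frac{-4520819 + \frac{1}{-4620325}}{4737312 - \left(-7 + 1 \cdot 10 \left(-5\right)\right)} = \frac{-4520819 - \frac{1}{4620325}}{4737312 - \left(-7 + 10 \left(-5\right)\right)} = - \frac{20887653046176}{4620325 \left(4737312 + \left(7 - -50\right)\right)} = - \frac{20887653046176}{4620325 \left(4737312 + \left(7 + 50\right)\right)} = - \frac{20887653046176}{4620325 \left(4737312 + 57\right)} = - \frac{20887653046176}{4620325 \cdot 4737369} = \left(- \frac{20887653046176}{4620325}\right) \frac{1}{4737369} = - \frac{994650145056}{1042294496425}$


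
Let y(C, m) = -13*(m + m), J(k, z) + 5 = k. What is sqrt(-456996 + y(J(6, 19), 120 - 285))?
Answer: I*sqrt(452706) ≈ 672.83*I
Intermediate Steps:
J(k, z) = -5 + k
y(C, m) = -26*m
sqrt(-456996 + y(J(6, 19), 120 - 285)) = sqrt(-456996 - 26*(120 - 285)) = sqrt(-456996 - 26*(-165)) = sqrt(-456996 + 4290) = sqrt(-452706) = I*sqrt(452706)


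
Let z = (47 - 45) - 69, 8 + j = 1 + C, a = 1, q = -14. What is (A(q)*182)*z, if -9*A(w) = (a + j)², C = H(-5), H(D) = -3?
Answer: 109746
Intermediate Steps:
C = -3
j = -10 (j = -8 + (1 - 3) = -8 - 2 = -10)
z = -67 (z = 2 - 69 = -67)
A(w) = -9 (A(w) = -(1 - 10)²/9 = -⅑*(-9)² = -⅑*81 = -9)
(A(q)*182)*z = -9*182*(-67) = -1638*(-67) = 109746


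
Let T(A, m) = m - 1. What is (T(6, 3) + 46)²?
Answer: 2304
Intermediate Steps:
T(A, m) = -1 + m
(T(6, 3) + 46)² = ((-1 + 3) + 46)² = (2 + 46)² = 48² = 2304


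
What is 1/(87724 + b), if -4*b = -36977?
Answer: 4/387873 ≈ 1.0313e-5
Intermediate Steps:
b = 36977/4 (b = -¼*(-36977) = 36977/4 ≈ 9244.3)
1/(87724 + b) = 1/(87724 + 36977/4) = 1/(387873/4) = 4/387873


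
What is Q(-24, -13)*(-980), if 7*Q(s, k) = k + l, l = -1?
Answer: 1960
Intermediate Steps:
Q(s, k) = -⅐ + k/7 (Q(s, k) = (k - 1)/7 = (-1 + k)/7 = -⅐ + k/7)
Q(-24, -13)*(-980) = (-⅐ + (⅐)*(-13))*(-980) = (-⅐ - 13/7)*(-980) = -2*(-980) = 1960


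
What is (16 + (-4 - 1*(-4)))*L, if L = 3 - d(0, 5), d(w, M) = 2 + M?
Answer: -64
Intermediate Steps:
L = -4 (L = 3 - (2 + 5) = 3 - 1*7 = 3 - 7 = -4)
(16 + (-4 - 1*(-4)))*L = (16 + (-4 - 1*(-4)))*(-4) = (16 + (-4 + 4))*(-4) = (16 + 0)*(-4) = 16*(-4) = -64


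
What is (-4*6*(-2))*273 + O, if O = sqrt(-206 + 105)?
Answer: 13104 + I*sqrt(101) ≈ 13104.0 + 10.05*I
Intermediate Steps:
O = I*sqrt(101) (O = sqrt(-101) = I*sqrt(101) ≈ 10.05*I)
(-4*6*(-2))*273 + O = (-4*6*(-2))*273 + I*sqrt(101) = -24*(-2)*273 + I*sqrt(101) = 48*273 + I*sqrt(101) = 13104 + I*sqrt(101)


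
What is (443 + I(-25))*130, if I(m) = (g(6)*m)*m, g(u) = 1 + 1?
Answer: 220090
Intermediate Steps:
g(u) = 2
I(m) = 2*m**2 (I(m) = (2*m)*m = 2*m**2)
(443 + I(-25))*130 = (443 + 2*(-25)**2)*130 = (443 + 2*625)*130 = (443 + 1250)*130 = 1693*130 = 220090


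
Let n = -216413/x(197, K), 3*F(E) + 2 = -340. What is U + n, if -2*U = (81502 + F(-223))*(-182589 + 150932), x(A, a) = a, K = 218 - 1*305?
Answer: 112077962759/87 ≈ 1.2883e+9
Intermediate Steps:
F(E) = -114 (F(E) = -⅔ + (⅓)*(-340) = -⅔ - 340/3 = -114)
K = -87 (K = 218 - 305 = -87)
n = 216413/87 (n = -216413/(-87) = -216413*(-1/87) = 216413/87 ≈ 2487.5)
U = 1288249958 (U = -(81502 - 114)*(-182589 + 150932)/2 = -40694*(-31657) = -½*(-2576499916) = 1288249958)
U + n = 1288249958 + 216413/87 = 112077962759/87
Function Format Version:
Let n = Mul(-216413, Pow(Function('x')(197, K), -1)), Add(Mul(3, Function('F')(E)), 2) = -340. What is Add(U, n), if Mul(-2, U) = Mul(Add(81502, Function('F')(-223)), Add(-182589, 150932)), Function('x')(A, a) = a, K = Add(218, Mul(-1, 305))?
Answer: Rational(112077962759, 87) ≈ 1.2883e+9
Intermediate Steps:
Function('F')(E) = -114 (Function('F')(E) = Add(Rational(-2, 3), Mul(Rational(1, 3), -340)) = Add(Rational(-2, 3), Rational(-340, 3)) = -114)
K = -87 (K = Add(218, -305) = -87)
n = Rational(216413, 87) (n = Mul(-216413, Pow(-87, -1)) = Mul(-216413, Rational(-1, 87)) = Rational(216413, 87) ≈ 2487.5)
U = 1288249958 (U = Mul(Rational(-1, 2), Mul(Add(81502, -114), Add(-182589, 150932))) = Mul(Rational(-1, 2), Mul(81388, -31657)) = Mul(Rational(-1, 2), -2576499916) = 1288249958)
Add(U, n) = Add(1288249958, Rational(216413, 87)) = Rational(112077962759, 87)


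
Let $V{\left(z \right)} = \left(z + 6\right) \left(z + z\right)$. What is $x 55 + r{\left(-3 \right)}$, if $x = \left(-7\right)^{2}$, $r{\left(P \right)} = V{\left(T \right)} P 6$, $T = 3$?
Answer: $1723$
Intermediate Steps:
$V{\left(z \right)} = 2 z \left(6 + z\right)$ ($V{\left(z \right)} = \left(6 + z\right) 2 z = 2 z \left(6 + z\right)$)
$r{\left(P \right)} = 324 P$ ($r{\left(P \right)} = 2 \cdot 3 \left(6 + 3\right) P 6 = 2 \cdot 3 \cdot 9 P 6 = 54 P 6 = 324 P$)
$x = 49$
$x 55 + r{\left(-3 \right)} = 49 \cdot 55 + 324 \left(-3\right) = 2695 - 972 = 1723$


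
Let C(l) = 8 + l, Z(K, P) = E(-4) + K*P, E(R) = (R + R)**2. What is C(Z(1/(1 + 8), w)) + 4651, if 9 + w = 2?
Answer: 42500/9 ≈ 4722.2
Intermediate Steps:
w = -7 (w = -9 + 2 = -7)
E(R) = 4*R**2 (E(R) = (2*R)**2 = 4*R**2)
Z(K, P) = 64 + K*P (Z(K, P) = 4*(-4)**2 + K*P = 4*16 + K*P = 64 + K*P)
C(Z(1/(1 + 8), w)) + 4651 = (8 + (64 - 7/(1 + 8))) + 4651 = (8 + (64 - 7/9)) + 4651 = (8 + 569/9) + 4651 = 641/9 + 4651 = 42500/9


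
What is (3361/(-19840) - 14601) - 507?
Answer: -299746081/19840 ≈ -15108.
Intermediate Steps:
(3361/(-19840) - 14601) - 507 = (3361*(-1/19840) - 14601) - 507 = (-3361/19840 - 14601) - 507 = -289687201/19840 - 507 = -299746081/19840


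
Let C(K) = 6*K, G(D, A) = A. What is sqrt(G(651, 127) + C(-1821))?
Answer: I*sqrt(10799) ≈ 103.92*I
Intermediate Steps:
sqrt(G(651, 127) + C(-1821)) = sqrt(127 + 6*(-1821)) = sqrt(127 - 10926) = sqrt(-10799) = I*sqrt(10799)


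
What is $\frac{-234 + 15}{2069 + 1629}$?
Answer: $- \frac{219}{3698} \approx -0.059221$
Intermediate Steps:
$\frac{-234 + 15}{2069 + 1629} = - \frac{219}{3698}$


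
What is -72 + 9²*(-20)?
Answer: -1692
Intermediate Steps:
-72 + 9²*(-20) = -72 + 81*(-20) = -72 - 1620 = -1692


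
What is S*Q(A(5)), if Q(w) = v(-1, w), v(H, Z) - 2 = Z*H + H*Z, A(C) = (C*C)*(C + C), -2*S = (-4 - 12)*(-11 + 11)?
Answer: 0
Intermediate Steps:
S = 0 (S = -(-4 - 12)*(-11 + 11)/2 = -(-8)*0 = -½*0 = 0)
A(C) = 2*C³ (A(C) = C²*(2*C) = 2*C³)
v(H, Z) = 2 + 2*H*Z (v(H, Z) = 2 + (Z*H + H*Z) = 2 + (H*Z + H*Z) = 2 + 2*H*Z)
Q(w) = 2 - 2*w (Q(w) = 2 + 2*(-1)*w = 2 - 2*w)
S*Q(A(5)) = 0*(2 - 4*5³) = 0*(2 - 4*125) = 0*(2 - 2*250) = 0*(2 - 500) = 0*(-498) = 0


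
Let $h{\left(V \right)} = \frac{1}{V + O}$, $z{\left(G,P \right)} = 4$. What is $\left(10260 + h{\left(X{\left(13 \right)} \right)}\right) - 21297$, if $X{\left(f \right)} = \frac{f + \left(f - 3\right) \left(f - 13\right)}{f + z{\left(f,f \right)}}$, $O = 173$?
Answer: $- \frac{32603281}{2954} \approx -11037.0$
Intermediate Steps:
$X{\left(f \right)} = \frac{f + \left(-13 + f\right) \left(-3 + f\right)}{4 + f}$ ($X{\left(f \right)} = \frac{f + \left(f - 3\right) \left(f - 13\right)}{f + 4} = \frac{f + \left(-3 + f\right) \left(-13 + f\right)}{4 + f} = \frac{f + \left(-13 + f\right) \left(-3 + f\right)}{4 + f}$)
$h{\left(V \right)} = \frac{1}{173 + V}$ ($h{\left(V \right)} = \frac{1}{V + 173} = \frac{1}{173 + V}$)
$\left(10260 + h{\left(X{\left(13 \right)} \right)}\right) - 21297 = \left(10260 + \frac{1}{173 + \frac{39 + 13^{2} - 195}{4 + 13}}\right) - 21297 = \left(10260 + \frac{1}{173 + \frac{39 + 169 - 195}{17}}\right) - 21297 = \left(10260 + \frac{1}{173 + \frac{1}{17} \cdot 13}\right) - 21297 = \left(10260 + \frac{1}{173 + \frac{13}{17}}\right) - 21297 = \left(10260 + \frac{1}{\frac{2954}{17}}\right) - 21297 = \left(10260 + \frac{17}{2954}\right) - 21297 = \frac{30308057}{2954} - 21297 = - \frac{32603281}{2954}$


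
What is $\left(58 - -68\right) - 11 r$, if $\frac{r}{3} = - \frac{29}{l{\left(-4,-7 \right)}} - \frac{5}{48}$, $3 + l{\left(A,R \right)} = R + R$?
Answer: $\frac{19895}{272} \approx 73.143$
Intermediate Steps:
$l{\left(A,R \right)} = -3 + 2 R$ ($l{\left(A,R \right)} = -3 + \left(R + R\right) = -3 + 2 R$)
$r = \frac{1307}{272}$ ($r = 3 \left(- \frac{29}{-3 + 2 \left(-7\right)} - \frac{5}{48}\right) = 3 \left(- \frac{29}{-3 - 14} - \frac{5}{48}\right) = 3 \left(- \frac{29}{-17} - \frac{5}{48}\right) = 3 \left(\left(-29\right) \left(- \frac{1}{17}\right) - \frac{5}{48}\right) = 3 \left(\frac{29}{17} - \frac{5}{48}\right) = 3 \cdot \frac{1307}{816} = \frac{1307}{272} \approx 4.8051$)
$\left(58 - -68\right) - 11 r = \left(58 - -68\right) - \frac{14377}{272} = \left(58 + 68\right) - \frac{14377}{272} = 126 - \frac{14377}{272} = \frac{19895}{272}$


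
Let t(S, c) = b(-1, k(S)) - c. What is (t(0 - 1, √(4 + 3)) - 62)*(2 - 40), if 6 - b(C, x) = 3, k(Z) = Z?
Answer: 2242 + 38*√7 ≈ 2342.5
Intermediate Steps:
b(C, x) = 3 (b(C, x) = 6 - 1*3 = 6 - 3 = 3)
t(S, c) = 3 - c
(t(0 - 1, √(4 + 3)) - 62)*(2 - 40) = ((3 - √(4 + 3)) - 62)*(2 - 40) = ((3 - √7) - 62)*(-38) = (-59 - √7)*(-38) = 2242 + 38*√7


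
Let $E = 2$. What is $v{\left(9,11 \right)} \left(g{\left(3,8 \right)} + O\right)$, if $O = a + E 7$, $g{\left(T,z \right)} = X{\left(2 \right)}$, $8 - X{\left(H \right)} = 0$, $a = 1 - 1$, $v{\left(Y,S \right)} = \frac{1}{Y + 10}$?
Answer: $\frac{22}{19} \approx 1.1579$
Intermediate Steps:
$v{\left(Y,S \right)} = \frac{1}{10 + Y}$
$a = 0$
$X{\left(H \right)} = 8$ ($X{\left(H \right)} = 8 - 0 = 8 + 0 = 8$)
$g{\left(T,z \right)} = 8$
$O = 14$ ($O = 0 + 2 \cdot 7 = 0 + 14 = 14$)
$v{\left(9,11 \right)} \left(g{\left(3,8 \right)} + O\right) = \frac{8 + 14}{10 + 9} = \frac{1}{19} \cdot 22 = \frac{22}{19}$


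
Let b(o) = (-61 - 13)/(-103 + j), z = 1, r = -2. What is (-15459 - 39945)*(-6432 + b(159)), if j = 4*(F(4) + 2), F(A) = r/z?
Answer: 36700828488/103 ≈ 3.5632e+8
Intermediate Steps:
F(A) = -2 (F(A) = -2/1 = -2*1 = -2)
j = 0 (j = 4*(-2 + 2) = 4*0 = 0)
b(o) = 74/103 (b(o) = (-61 - 13)/(-103 + 0) = -74/(-103) = -74*(-1/103) = 74/103)
(-15459 - 39945)*(-6432 + b(159)) = (-15459 - 39945)*(-6432 + 74/103) = -55404*(-662422/103) = 36700828488/103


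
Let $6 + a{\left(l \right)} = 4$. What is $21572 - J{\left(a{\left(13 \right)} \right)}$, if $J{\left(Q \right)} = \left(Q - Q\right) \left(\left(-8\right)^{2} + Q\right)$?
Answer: $21572$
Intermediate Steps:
$a{\left(l \right)} = -2$ ($a{\left(l \right)} = -6 + 4 = -2$)
$J{\left(Q \right)} = 0$ ($J{\left(Q \right)} = 0 \left(64 + Q\right) = 0$)
$21572 - J{\left(a{\left(13 \right)} \right)} = 21572 - 0 = 21572 + 0 = 21572$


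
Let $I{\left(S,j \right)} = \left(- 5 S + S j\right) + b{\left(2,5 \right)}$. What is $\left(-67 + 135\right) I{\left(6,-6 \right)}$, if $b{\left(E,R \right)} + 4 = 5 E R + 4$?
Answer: $-1088$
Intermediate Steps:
$b{\left(E,R \right)} = 5 E R$ ($b{\left(E,R \right)} = -4 + \left(5 E R + 4\right) = -4 + \left(4 + 5 E R\right) = 5 E R$)
$I{\left(S,j \right)} = 50 - 5 S + S j$ ($I{\left(S,j \right)} = \left(- 5 S + S j\right) + 5 \cdot 2 \cdot 5 = \left(- 5 S + S j\right) + 50 = 50 - 5 S + S j$)
$\left(-67 + 135\right) I{\left(6,-6 \right)} = \left(-67 + 135\right) \left(50 - 30 + 6 \left(-6\right)\right) = 68 \left(50 - 30 - 36\right) = 68 \left(-16\right) = -1088$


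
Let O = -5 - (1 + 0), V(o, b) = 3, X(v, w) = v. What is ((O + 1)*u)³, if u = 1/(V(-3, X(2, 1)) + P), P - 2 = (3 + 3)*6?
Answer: -125/68921 ≈ -0.0018137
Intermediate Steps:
P = 38 (P = 2 + (3 + 3)*6 = 2 + 6*6 = 2 + 36 = 38)
O = -6 (O = -5 - 1*1 = -5 - 1 = -6)
u = 1/41 (u = 1/(3 + 38) = 1/41 ≈ 0.024390)
((O + 1)*u)³ = ((-6 + 1)*(1/41))³ = (-5*1/41)³ = (-5/41)³ = -125/68921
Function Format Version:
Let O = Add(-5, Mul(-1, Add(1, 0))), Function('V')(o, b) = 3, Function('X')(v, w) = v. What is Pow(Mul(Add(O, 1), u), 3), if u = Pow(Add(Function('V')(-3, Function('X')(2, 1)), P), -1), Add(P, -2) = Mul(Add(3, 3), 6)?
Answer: Rational(-125, 68921) ≈ -0.0018137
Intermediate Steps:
P = 38 (P = Add(2, Mul(Add(3, 3), 6)) = Add(2, Mul(6, 6)) = Add(2, 36) = 38)
O = -6 (O = Add(-5, Mul(-1, 1)) = Add(-5, -1) = -6)
u = Rational(1, 41) (u = Pow(Add(3, 38), -1) = Pow(41, -1) = Rational(1, 41) ≈ 0.024390)
Pow(Mul(Add(O, 1), u), 3) = Pow(Mul(Add(-6, 1), Rational(1, 41)), 3) = Pow(Mul(-5, Rational(1, 41)), 3) = Pow(Rational(-5, 41), 3) = Rational(-125, 68921)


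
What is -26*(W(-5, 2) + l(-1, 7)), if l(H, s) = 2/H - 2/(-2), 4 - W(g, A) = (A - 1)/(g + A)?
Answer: -260/3 ≈ -86.667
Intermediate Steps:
W(g, A) = 4 - (-1 + A)/(A + g) (W(g, A) = 4 - (A - 1)/(g + A) = 4 - (-1 + A)/(A + g))
l(H, s) = 1 + 2/H (l(H, s) = 2/H - 2*(-1/2) = 2/H + 1 = 1 + 2/H)
-26*(W(-5, 2) + l(-1, 7)) = -26*((1 + 3*2 + 4*(-5))/(2 - 5) + (2 - 1)/(-1)) = -26*((1 + 6 - 20)/(-3) - 1*1) = -26*(-1/3*(-13) - 1) = -26*(13/3 - 1) = -26*10/3 = -260/3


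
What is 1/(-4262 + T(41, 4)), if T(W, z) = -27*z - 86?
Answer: -1/4456 ≈ -0.00022442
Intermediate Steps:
T(W, z) = -86 - 27*z
1/(-4262 + T(41, 4)) = 1/(-4262 + (-86 - 27*4)) = 1/(-4262 + (-86 - 108)) = 1/(-4262 - 194) = 1/(-4456) = -1/4456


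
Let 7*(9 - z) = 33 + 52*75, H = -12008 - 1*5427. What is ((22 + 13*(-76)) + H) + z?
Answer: -132677/7 ≈ -18954.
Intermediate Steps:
H = -17435 (H = -12008 - 5427 = -17435)
z = -3870/7 (z = 9 - (33 + 52*75)/7 = 9 - (33 + 3900)/7 = 9 - ⅐*3933 = 9 - 3933/7 = -3870/7 ≈ -552.86)
((22 + 13*(-76)) + H) + z = ((22 + 13*(-76)) - 17435) - 3870/7 = ((22 - 988) - 17435) - 3870/7 = (-966 - 17435) - 3870/7 = -18401 - 3870/7 = -132677/7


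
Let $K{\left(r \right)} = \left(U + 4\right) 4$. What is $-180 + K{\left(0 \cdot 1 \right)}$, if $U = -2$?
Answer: $-172$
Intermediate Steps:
$K{\left(r \right)} = 8$ ($K{\left(r \right)} = \left(-2 + 4\right) 4 = 2 \cdot 4 = 8$)
$-180 + K{\left(0 \cdot 1 \right)} = -180 + 8 = -172$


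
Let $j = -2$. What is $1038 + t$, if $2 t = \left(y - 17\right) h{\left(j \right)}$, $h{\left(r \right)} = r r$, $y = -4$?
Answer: $996$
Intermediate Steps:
$h{\left(r \right)} = r^{2}$
$t = -42$ ($t = \frac{\left(-4 - 17\right) \left(-2\right)^{2}}{2} = \frac{\left(-21\right) 4}{2} = \frac{1}{2} \left(-84\right) = -42$)
$1038 + t = 1038 - 42 = 996$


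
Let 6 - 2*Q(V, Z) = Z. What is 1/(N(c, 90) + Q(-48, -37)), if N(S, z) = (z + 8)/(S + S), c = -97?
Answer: 194/4073 ≈ 0.047631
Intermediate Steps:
Q(V, Z) = 3 - Z/2
N(S, z) = (8 + z)/(2*S) (N(S, z) = (8 + z)/((2*S)) = (8 + z)*(1/(2*S)) = (8 + z)/(2*S))
1/(N(c, 90) + Q(-48, -37)) = 1/((1/2)*(8 + 90)/(-97) + (3 - 1/2*(-37))) = 1/((1/2)*(-1/97)*98 + (3 + 37/2)) = 1/(-49/97 + 43/2) = 1/(4073/194) = 194/4073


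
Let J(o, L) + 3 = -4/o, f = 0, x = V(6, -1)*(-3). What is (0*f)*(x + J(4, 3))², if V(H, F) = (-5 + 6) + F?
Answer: 0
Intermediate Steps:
V(H, F) = 1 + F
x = 0 (x = (1 - 1)*(-3) = 0*(-3) = 0)
J(o, L) = -3 - 4/o
(0*f)*(x + J(4, 3))² = (0*0)*(0 + (-3 - 4/4))² = 0*(0 + (-3 - 4*¼))² = 0*(0 + (-3 - 1))² = 0*(0 - 4)² = 0*(-4)² = 0*16 = 0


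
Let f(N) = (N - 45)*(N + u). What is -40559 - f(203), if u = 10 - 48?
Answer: -66629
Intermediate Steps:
u = -38
f(N) = (-45 + N)*(-38 + N) (f(N) = (N - 45)*(N - 38) = (-45 + N)*(-38 + N))
-40559 - f(203) = -40559 - (1710 + 203² - 83*203) = -40559 - (1710 + 41209 - 16849) = -40559 - 1*26070 = -40559 - 26070 = -66629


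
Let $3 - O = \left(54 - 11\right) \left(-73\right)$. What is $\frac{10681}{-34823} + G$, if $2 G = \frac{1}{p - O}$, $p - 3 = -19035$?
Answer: $- \frac{473715811}{1544330404} \approx -0.30675$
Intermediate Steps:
$p = -19032$ ($p = 3 - 19035 = -19032$)
$O = 3142$ ($O = 3 - \left(54 - 11\right) \left(-73\right) = 3 - 43 \left(-73\right) = 3 - -3139 = 3 + 3139 = 3142$)
$G = - \frac{1}{44348}$ ($G = \frac{1}{2 \left(-19032 - 3142\right)} = \frac{1}{2 \left(-22174\right)} = \frac{1}{2} \left(- \frac{1}{22174}\right) = - \frac{1}{44348} \approx -2.2549 \cdot 10^{-5}$)
$\frac{10681}{-34823} + G = \frac{10681}{-34823} - \frac{1}{44348} = 10681 \left(- \frac{1}{34823}\right) - \frac{1}{44348} = - \frac{10681}{34823} - \frac{1}{44348} = - \frac{473715811}{1544330404}$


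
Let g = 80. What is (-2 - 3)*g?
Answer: -400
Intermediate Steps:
(-2 - 3)*g = (-2 - 3)*80 = -5*80 = -400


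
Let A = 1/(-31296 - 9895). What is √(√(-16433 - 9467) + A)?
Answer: √(-41191 + 16966984810*I*√259)/41191 ≈ 8.9704 + 8.9704*I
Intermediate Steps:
A = -1/41191 (A = 1/(-41191) = -1/41191 ≈ -2.4277e-5)
√(√(-16433 - 9467) + A) = √(√(-16433 - 9467) - 1/41191) = √(√(-25900) - 1/41191) = √(10*I*√259 - 1/41191) = √(-1/41191 + 10*I*√259)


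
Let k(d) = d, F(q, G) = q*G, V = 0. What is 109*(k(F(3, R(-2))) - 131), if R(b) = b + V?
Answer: -14933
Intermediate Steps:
R(b) = b (R(b) = b + 0 = b)
F(q, G) = G*q
109*(k(F(3, R(-2))) - 131) = 109*(-2*3 - 131) = 109*(-6 - 131) = 109*(-137) = -14933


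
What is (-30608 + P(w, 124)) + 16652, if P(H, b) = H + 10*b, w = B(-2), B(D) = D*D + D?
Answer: -12714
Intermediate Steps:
B(D) = D + D**2 (B(D) = D**2 + D = D + D**2)
w = 2 (w = -2*(1 - 2) = -2*(-1) = 2)
(-30608 + P(w, 124)) + 16652 = (-30608 + (2 + 10*124)) + 16652 = (-30608 + (2 + 1240)) + 16652 = (-30608 + 1242) + 16652 = -29366 + 16652 = -12714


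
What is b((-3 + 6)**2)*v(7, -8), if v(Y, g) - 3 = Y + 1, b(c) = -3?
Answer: -33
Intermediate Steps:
v(Y, g) = 4 + Y (v(Y, g) = 3 + (Y + 1) = 3 + (1 + Y) = 4 + Y)
b((-3 + 6)**2)*v(7, -8) = -3*(4 + 7) = -3*11 = -33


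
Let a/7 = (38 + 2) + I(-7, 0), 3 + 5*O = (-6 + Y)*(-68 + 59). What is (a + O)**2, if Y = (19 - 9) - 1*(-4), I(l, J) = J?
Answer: 70225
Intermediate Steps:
Y = 14 (Y = 10 + 4 = 14)
O = -15 (O = -3/5 + ((-6 + 14)*(-68 + 59))/5 = -3/5 + (8*(-9))/5 = -3/5 + (1/5)*(-72) = -3/5 - 72/5 = -15)
a = 280 (a = 7*((38 + 2) + 0) = 7*(40 + 0) = 7*40 = 280)
(a + O)**2 = (280 - 15)**2 = 265**2 = 70225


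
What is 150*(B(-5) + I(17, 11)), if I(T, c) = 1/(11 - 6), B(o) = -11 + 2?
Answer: -1320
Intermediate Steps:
B(o) = -9
I(T, c) = ⅕ (I(T, c) = 1/5 = ⅕)
150*(B(-5) + I(17, 11)) = 150*(-9 + ⅕) = 150*(-44/5) = -1320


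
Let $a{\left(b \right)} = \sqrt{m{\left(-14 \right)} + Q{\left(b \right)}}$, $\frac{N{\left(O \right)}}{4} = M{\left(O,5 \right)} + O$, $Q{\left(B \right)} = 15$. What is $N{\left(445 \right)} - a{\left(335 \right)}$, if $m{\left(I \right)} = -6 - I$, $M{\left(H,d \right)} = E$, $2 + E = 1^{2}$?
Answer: $1776 - \sqrt{23} \approx 1771.2$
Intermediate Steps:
$E = -1$ ($E = -2 + 1^{2} = -2 + 1 = -1$)
$M{\left(H,d \right)} = -1$
$N{\left(O \right)} = -4 + 4 O$ ($N{\left(O \right)} = 4 \left(-1 + O\right) = -4 + 4 O$)
$a{\left(b \right)} = \sqrt{23}$ ($a{\left(b \right)} = \sqrt{\left(-6 - -14\right) + 15} = \sqrt{\left(-6 + 14\right) + 15} = \sqrt{8 + 15} = \sqrt{23}$)
$N{\left(445 \right)} - a{\left(335 \right)} = \left(-4 + 4 \cdot 445\right) - \sqrt{23} = \left(-4 + 1780\right) - \sqrt{23} = 1776 - \sqrt{23}$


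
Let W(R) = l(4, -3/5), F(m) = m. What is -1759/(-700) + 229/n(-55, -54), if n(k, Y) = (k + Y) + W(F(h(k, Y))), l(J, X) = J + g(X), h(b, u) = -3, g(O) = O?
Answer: 31813/92400 ≈ 0.34430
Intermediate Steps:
l(J, X) = J + X
W(R) = 17/5 (W(R) = 4 - 3/5 = 17/5)
n(k, Y) = 17/5 + Y + k (n(k, Y) = (k + Y) + 17/5 = (Y + k) + 17/5 = 17/5 + Y + k)
-1759/(-700) + 229/n(-55, -54) = -1759/(-700) + 229/(17/5 - 54 - 55) = -1759*(-1/700) + 229/(-528/5) = 1759/700 + 229*(-5/528) = 1759/700 - 1145/528 = 31813/92400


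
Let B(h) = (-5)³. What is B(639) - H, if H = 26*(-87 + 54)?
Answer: 733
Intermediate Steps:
B(h) = -125
H = -858 (H = 26*(-33) = -858)
B(639) - H = -125 - 1*(-858) = -125 + 858 = 733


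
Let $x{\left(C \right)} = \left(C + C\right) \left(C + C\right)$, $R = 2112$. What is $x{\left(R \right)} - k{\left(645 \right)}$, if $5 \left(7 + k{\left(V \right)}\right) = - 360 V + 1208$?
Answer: $\frac{89441907}{5} \approx 1.7888 \cdot 10^{7}$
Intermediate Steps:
$x{\left(C \right)} = 4 C^{2}$ ($x{\left(C \right)} = 2 C 2 C = 4 C^{2}$)
$k{\left(V \right)} = \frac{1173}{5} - 72 V$ ($k{\left(V \right)} = -7 + \frac{- 360 V + 1208}{5} = -7 + \frac{1208 - 360 V}{5} = -7 - \left(- \frac{1208}{5} + 72 V\right) = \frac{1173}{5} - 72 V$)
$x{\left(R \right)} - k{\left(645 \right)} = 4 \cdot 2112^{2} - \left(\frac{1173}{5} - 46440\right) = 4 \cdot 4460544 - \left(\frac{1173}{5} - 46440\right) = 17842176 - - \frac{231027}{5} = 17842176 + \frac{231027}{5} = \frac{89441907}{5}$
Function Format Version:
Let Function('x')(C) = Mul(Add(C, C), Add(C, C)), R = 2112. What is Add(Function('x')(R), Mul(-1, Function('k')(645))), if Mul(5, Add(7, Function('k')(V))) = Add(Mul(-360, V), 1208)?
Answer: Rational(89441907, 5) ≈ 1.7888e+7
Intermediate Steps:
Function('x')(C) = Mul(4, Pow(C, 2)) (Function('x')(C) = Mul(Mul(2, C), Mul(2, C)) = Mul(4, Pow(C, 2)))
Function('k')(V) = Add(Rational(1173, 5), Mul(-72, V)) (Function('k')(V) = Add(-7, Mul(Rational(1, 5), Add(Mul(-360, V), 1208))) = Add(-7, Mul(Rational(1, 5), Add(1208, Mul(-360, V)))) = Add(-7, Add(Rational(1208, 5), Mul(-72, V))) = Add(Rational(1173, 5), Mul(-72, V)))
Add(Function('x')(R), Mul(-1, Function('k')(645))) = Add(Mul(4, Pow(2112, 2)), Mul(-1, Add(Rational(1173, 5), Mul(-72, 645)))) = Add(Mul(4, 4460544), Mul(-1, Add(Rational(1173, 5), -46440))) = Add(17842176, Mul(-1, Rational(-231027, 5))) = Add(17842176, Rational(231027, 5)) = Rational(89441907, 5)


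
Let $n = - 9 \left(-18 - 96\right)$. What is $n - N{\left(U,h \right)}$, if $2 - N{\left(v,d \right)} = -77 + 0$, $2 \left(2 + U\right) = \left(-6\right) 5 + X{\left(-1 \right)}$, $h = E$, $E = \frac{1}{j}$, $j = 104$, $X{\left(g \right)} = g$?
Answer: $947$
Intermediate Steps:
$E = \frac{1}{104} \approx 0.0096154$
$h = \frac{1}{104} \approx 0.0096154$
$U = - \frac{35}{2}$ ($U = -2 + \frac{\left(-6\right) 5 - 1}{2} = -2 + \frac{-30 - 1}{2} = -2 + \frac{1}{2} \left(-31\right) = -2 - \frac{31}{2} = - \frac{35}{2} \approx -17.5$)
$n = 1026$ ($n = \left(-9\right) \left(-114\right) = 1026$)
$N{\left(v,d \right)} = 79$ ($N{\left(v,d \right)} = 2 - \left(-77 + 0\right) = 2 - -77 = 2 + 77 = 79$)
$n - N{\left(U,h \right)} = 1026 - 79 = 947$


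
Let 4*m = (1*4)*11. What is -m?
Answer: -11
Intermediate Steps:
m = 11 (m = ((1*4)*11)/4 = (4*11)/4 = (¼)*44 = 11)
-m = -1*11 = -11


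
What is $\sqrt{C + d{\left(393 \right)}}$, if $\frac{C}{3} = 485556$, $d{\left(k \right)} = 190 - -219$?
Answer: $\sqrt{1457077} \approx 1207.1$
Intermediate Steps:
$d{\left(k \right)} = 409$ ($d{\left(k \right)} = 190 + 219 = 409$)
$C = 1456668$ ($C = 3 \cdot 485556 = 1456668$)
$\sqrt{C + d{\left(393 \right)}} = \sqrt{1456668 + 409} = \sqrt{1457077}$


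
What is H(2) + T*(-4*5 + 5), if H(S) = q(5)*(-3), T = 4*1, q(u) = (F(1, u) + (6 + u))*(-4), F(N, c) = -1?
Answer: 60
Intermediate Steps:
q(u) = -20 - 4*u (q(u) = (-1 + (6 + u))*(-4) = (5 + u)*(-4) = -20 - 4*u)
T = 4
H(S) = 120 (H(S) = (-20 - 4*5)*(-3) = (-20 - 20)*(-3) = -40*(-3) = 120)
H(2) + T*(-4*5 + 5) = 120 + 4*(-4*5 + 5) = 120 + 4*(-20 + 5) = 120 + 4*(-15) = 120 - 60 = 60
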